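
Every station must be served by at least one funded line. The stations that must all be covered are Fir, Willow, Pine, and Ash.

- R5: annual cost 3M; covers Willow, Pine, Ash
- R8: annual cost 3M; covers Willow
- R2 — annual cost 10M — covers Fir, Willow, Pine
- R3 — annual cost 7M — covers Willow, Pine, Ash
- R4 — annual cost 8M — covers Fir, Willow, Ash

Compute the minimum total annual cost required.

11

This is a weighted set-cover instance.
Choose R5 and R4: together they cover Fir, Willow, Pine, Ash — every station.
Total annual cost: 3 + 8 = 11.
No cover costs less than 11.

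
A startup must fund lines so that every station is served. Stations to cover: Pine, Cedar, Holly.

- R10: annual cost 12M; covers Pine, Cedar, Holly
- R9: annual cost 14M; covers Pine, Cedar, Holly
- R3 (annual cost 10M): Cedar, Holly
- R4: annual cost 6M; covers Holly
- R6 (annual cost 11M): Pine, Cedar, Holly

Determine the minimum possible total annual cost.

11

R6 alone covers Pine, Cedar, Holly — every station.
Total annual cost: 11.
No cover costs less than 11.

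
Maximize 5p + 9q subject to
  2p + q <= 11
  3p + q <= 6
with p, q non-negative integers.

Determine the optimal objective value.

54

(p,q)=(0,6) is feasible, giving 54.
(p,q)=(0,5) is feasible, giving 45.
Maximum is 54 at (p,q)=(0,6).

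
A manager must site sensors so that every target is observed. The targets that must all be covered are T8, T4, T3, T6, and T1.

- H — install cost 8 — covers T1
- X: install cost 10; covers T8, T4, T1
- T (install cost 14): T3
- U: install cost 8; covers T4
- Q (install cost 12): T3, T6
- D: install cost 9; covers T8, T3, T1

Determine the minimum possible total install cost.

This is a weighted set-cover instance.
The greedy cost-per-new-target heuristic would pick D, U, and Q for 29, but a cheaper cover exists.
Choose X and Q: together they cover T8, T4, T3, T6, T1 — every target.
Total install cost: 10 + 12 = 22.
No cover costs less than 22.

22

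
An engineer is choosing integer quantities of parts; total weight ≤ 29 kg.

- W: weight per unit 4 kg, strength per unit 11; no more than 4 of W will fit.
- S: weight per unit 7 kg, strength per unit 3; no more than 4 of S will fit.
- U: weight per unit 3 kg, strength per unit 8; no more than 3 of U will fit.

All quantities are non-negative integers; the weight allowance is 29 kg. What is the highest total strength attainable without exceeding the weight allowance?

68

This is a bounded integer knapsack.
W has the best ratio (11/4); taking only W gives at most 4×11 = 44 (stopped by the supply cap of 4).
Mixing does better — 4×W and 3×U: weight 25 ≤ 29, strength 4·11 + 3·8 = 68.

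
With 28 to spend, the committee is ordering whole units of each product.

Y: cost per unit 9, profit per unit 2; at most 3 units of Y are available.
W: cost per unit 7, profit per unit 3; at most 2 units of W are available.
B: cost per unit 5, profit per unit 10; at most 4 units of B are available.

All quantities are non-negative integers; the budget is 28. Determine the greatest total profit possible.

43

B has the best ratio (10/5); taking only B gives at most 4×10 = 40 (stopped by the supply cap of 4).
Mixing does better — 1×W and 4×B: cost 27 ≤ 28, profit 1·3 + 4·10 = 43.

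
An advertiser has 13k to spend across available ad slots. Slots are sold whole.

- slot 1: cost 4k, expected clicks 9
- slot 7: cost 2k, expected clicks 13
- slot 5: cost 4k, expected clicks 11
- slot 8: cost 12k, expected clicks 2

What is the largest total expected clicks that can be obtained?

This is a 0-1 knapsack instance.
Allowing fractional choices, the relaxed optimum would be about 33.5, but ad slots are indivisible.
slot 7 + slot 5: cost 2 + 4 = 6 ≤ 13, expected clicks 13 + 11 = 24.
slot 1 + slot 7 + slot 5: cost 4 + 2 + 4 = 10 ≤ 13, expected clicks 9 + 13 + 11 = 33.
slot 1 + slot 7: cost 4 + 2 = 6 ≤ 13, expected clicks 9 + 13 = 22.
Best is slot 1, slot 7, and slot 5 with total expected clicks 33.

33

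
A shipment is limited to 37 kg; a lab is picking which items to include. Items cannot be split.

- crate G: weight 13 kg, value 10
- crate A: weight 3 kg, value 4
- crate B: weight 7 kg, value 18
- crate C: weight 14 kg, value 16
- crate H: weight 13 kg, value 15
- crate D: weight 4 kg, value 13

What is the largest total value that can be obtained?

This is a 0-1 knapsack instance.
Allowing fractional choices, the relaxed optimum would be about 61.4, but items are indivisible.
crate A + crate B + crate C + crate D: weight 3 + 7 + 14 + 4 = 28 ≤ 37, value 4 + 18 + 16 + 13 = 51.
crate A + crate B + crate C + crate H: weight 3 + 7 + 14 + 13 = 37 ≤ 37, value 4 + 18 + 16 + 15 = 53.
crate G + crate B + crate H + crate D: weight 13 + 7 + 13 + 4 = 37 ≤ 37, value 10 + 18 + 15 + 13 = 56.
Best is crate G, crate B, crate H, and crate D with total value 56.

56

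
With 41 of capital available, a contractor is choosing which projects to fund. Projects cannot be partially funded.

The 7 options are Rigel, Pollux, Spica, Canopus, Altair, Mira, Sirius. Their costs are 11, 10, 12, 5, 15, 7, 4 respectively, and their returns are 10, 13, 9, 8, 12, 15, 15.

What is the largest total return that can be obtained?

63

Treat it as a binary knapsack problem.
Allowing fractional choices, the relaxed optimum would be about 64.2, but projects are indivisible.
Rigel + Pollux + Canopus + Mira + Sirius: cost 11 + 10 + 5 + 7 + 4 = 37 ≤ 41, return 10 + 13 + 8 + 15 + 15 = 61.
Pollux + Canopus + Altair + Mira + Sirius: cost 10 + 5 + 15 + 7 + 4 = 41 ≤ 41, return 13 + 8 + 12 + 15 + 15 = 63.
Best is Pollux, Canopus, Altair, Mira, and Sirius with total return 63.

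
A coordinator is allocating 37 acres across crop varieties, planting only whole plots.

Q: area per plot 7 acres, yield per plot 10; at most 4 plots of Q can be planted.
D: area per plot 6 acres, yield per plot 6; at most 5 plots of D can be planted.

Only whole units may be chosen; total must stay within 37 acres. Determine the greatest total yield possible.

46

Take 4×Q and 1×D: area 34 ≤ 37, yield 4·10 + 1·6 = 46.
Q has the best ratio (10/7) and is taken to its limit of 4; remaining capacity is filled optimally with the others.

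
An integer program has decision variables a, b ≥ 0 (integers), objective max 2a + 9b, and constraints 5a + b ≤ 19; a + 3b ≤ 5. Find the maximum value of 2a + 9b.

13

Relaxing integrality, the LP optimum is 15.00 at (a,b) = (0, 1.67), which is not an integer point.
(a,b)=(2,1): 5·2+1·1=11≤19, 1·2+3·1=5≤5, objective 13.
(a,b)=(1,1): 5·1+1·1=6≤19, 1·1+3·1=4≤5, objective 11.
(a,b)=(0,1): 5·0+1·1=1≤19, 1·0+3·1=3≤5, objective 9.
The best lattice point is (2,1), giving 13.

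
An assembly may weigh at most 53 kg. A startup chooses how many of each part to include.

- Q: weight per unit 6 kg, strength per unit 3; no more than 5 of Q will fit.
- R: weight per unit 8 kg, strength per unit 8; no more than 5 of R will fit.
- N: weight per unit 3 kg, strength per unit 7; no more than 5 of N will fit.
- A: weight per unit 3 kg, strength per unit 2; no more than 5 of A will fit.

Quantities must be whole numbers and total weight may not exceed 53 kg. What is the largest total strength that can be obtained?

N has the best ratio (7/3); taking only N gives at most 5×7 = 35 (stopped by the supply cap of 5).
Mixing does better — 4×R, 5×N, and 2×A: weight 53 ≤ 53, strength 4·8 + 5·7 + 2·2 = 71.

71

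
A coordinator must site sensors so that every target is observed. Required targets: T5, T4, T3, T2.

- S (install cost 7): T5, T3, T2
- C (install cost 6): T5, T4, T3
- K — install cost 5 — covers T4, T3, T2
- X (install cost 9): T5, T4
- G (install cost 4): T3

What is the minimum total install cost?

Choose C and K: together they cover T5, T4, T3, T2 — every target.
Total install cost: 6 + 5 = 11.
No cover costs less than 11.

11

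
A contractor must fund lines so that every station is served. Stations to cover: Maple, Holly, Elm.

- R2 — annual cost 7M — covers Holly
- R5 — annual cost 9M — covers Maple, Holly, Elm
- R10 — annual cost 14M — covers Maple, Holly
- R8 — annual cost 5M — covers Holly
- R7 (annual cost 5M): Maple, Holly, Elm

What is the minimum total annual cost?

R7 alone covers Maple, Holly, Elm — every station.
Total annual cost: 5.
No cover costs less than 5.

5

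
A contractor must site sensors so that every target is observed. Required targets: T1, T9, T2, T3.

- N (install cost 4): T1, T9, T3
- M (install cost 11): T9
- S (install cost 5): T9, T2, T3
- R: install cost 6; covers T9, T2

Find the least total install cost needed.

Choose N and S: together they cover T1, T9, T2, T3 — every target.
Total install cost: 4 + 5 = 9.

9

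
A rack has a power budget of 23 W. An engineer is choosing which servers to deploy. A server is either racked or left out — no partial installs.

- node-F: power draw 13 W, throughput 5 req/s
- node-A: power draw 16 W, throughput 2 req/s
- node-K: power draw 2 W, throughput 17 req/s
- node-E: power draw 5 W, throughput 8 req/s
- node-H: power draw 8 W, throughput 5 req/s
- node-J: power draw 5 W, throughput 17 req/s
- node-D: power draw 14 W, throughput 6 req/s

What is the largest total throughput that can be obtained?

node-K + node-E + node-J: power draw 2 + 5 + 5 = 12 ≤ 23, throughput 17 + 8 + 17 = 42.
node-K + node-E + node-H + node-J: power draw 2 + 5 + 8 + 5 = 20 ≤ 23, throughput 17 + 8 + 5 + 17 = 47.
node-K + node-J + node-D: power draw 2 + 5 + 14 = 21 ≤ 23, throughput 17 + 17 + 6 = 40.
Best is node-K, node-E, node-H, and node-J with total throughput 47.

47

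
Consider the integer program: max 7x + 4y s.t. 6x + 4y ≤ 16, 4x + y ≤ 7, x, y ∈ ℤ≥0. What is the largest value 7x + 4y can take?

(x,y)=(0,4) is feasible, giving 16.
(x,y)=(1,2) is feasible, giving 15.
(x,y)=(0,3) is feasible, giving 12.
No feasible integer point exceeds 16.

16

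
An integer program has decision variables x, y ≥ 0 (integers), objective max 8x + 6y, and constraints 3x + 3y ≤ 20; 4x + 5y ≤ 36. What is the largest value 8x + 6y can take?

Relaxing integrality, the LP optimum is 53.33 at (x,y) = (6.67, 0), which is not an integer point.
(x,y)=(6,0): 3·6+3·0=18≤20, 4·6+5·0=24≤36, objective 48.
(x,y)=(5,1): 3·5+3·1=18≤20, 4·5+5·1=25≤36, objective 46.
(x,y)=(5,0): 3·5+3·0=15≤20, 4·5+5·0=20≤36, objective 40.
The best lattice point is (6,0), giving 48.

48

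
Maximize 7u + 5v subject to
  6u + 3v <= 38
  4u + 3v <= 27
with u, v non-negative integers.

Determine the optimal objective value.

Relaxing integrality, the LP optimum is 46.83 at (u,v) = (5.5, 1.67), which is not an integer point.
(u,v)=(3,5): 6·3+3·5=33≤38, 4·3+3·5=27≤27, objective 46.
(u,v)=(5,2): 6·5+3·2=36≤38, 4·5+3·2=26≤27, objective 45.
Maximum is 46 at (u,v)=(3,5).

46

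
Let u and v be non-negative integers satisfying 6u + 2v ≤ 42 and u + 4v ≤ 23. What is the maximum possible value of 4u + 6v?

The continuous relaxation peaks at (5.55, 4.36) with value 48.36; rounding to a feasible lattice point costs some objective.
(u,v)=(5,4): 6·5+2·4=38≤42, 1·5+4·4=21≤23, objective 44.
(u,v)=(6,3): 6·6+2·3=42≤42, 1·6+4·3=18≤23, objective 42.
(u,v)=(4,4): 6·4+2·4=32≤42, 1·4+4·4=20≤23, objective 40.
The best lattice point is (5,4), giving 44.

44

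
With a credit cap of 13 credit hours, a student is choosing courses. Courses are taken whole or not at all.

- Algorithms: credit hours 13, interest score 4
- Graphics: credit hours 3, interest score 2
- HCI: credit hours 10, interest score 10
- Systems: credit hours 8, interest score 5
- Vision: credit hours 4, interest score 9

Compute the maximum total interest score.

Graphics + HCI: credit hours 3 + 10 = 13 ≤ 13, interest score 2 + 10 = 12.
Graphics + Vision: credit hours 3 + 4 = 7 ≤ 13, interest score 2 + 9 = 11.
Systems + Vision: credit hours 8 + 4 = 12 ≤ 13, interest score 5 + 9 = 14.
Best is Systems and Vision with total interest score 14.

14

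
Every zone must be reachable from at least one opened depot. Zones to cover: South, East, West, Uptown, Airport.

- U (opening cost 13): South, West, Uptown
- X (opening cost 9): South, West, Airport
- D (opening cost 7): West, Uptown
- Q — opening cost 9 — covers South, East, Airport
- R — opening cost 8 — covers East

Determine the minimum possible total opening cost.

16

The greedy cost-per-new-zone heuristic would pick X, D, and R for 24, but a cheaper cover exists.
Choose D and Q: together they cover South, East, West, Uptown, Airport — every zone.
Total opening cost: 7 + 9 = 16.
No cover costs less than 16.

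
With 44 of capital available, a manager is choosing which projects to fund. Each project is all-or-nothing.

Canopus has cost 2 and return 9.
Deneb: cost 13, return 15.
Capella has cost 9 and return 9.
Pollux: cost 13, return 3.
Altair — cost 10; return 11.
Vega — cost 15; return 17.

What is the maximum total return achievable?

Canopus + Deneb + Capella + Vega: cost 2 + 13 + 9 + 15 = 39 ≤ 44, return 9 + 15 + 9 + 17 = 50.
Canopus + Capella + Altair + Vega: cost 2 + 9 + 10 + 15 = 36 ≤ 44, return 9 + 9 + 11 + 17 = 46.
Canopus + Deneb + Altair + Vega: cost 2 + 13 + 10 + 15 = 40 ≤ 44, return 9 + 15 + 11 + 17 = 52.
Best is Canopus, Deneb, Altair, and Vega with total return 52.

52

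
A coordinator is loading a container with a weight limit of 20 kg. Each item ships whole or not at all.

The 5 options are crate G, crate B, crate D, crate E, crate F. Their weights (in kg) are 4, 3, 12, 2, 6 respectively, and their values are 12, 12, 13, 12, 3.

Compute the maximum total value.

39

This is a 0-1 knapsack instance.
Take crate G, crate B, crate E, and crate F: weight 4 + 3 + 2 + 6 = 15 ≤ 20, value 12 + 12 + 12 + 3 = 39.
No other feasible combination does better.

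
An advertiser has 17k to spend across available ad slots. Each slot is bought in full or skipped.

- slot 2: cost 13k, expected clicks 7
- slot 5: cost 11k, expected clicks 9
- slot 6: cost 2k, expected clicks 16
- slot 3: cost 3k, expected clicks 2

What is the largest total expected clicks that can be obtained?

27

Take slot 5, slot 6, and slot 3: cost 11 + 2 + 3 = 16 ≤ 17, expected clicks 9 + 16 + 2 = 27.
No other feasible combination does better.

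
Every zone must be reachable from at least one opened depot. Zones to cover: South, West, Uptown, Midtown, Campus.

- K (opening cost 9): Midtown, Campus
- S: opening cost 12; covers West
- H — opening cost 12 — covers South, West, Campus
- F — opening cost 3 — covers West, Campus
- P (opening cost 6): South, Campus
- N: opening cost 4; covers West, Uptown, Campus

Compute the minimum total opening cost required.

19

This is an integer covering problem.
Choose K, P, and N: together they cover South, West, Uptown, Midtown, Campus — every zone.
Total opening cost: 9 + 6 + 4 = 19.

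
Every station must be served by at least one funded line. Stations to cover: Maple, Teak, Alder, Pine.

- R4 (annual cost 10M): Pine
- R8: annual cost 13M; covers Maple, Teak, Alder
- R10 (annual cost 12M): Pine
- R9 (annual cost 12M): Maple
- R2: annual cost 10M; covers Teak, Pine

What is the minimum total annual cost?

Choose R4 and R8: together they cover Maple, Teak, Alder, Pine — every station.
Total annual cost: 10 + 13 = 23.
No cover costs less than 23.

23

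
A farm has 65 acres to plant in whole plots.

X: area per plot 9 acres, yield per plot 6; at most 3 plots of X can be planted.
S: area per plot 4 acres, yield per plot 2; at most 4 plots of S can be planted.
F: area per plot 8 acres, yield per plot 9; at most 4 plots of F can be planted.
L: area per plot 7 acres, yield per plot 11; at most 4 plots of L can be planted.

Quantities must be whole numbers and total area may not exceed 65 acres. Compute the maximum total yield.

82

Take 1×S, 4×F, and 4×L: area 64 ≤ 65, yield 1·2 + 4·9 + 4·11 = 82.
L has the best ratio (11/7) and is taken to its limit of 4; remaining capacity is filled optimally with the others.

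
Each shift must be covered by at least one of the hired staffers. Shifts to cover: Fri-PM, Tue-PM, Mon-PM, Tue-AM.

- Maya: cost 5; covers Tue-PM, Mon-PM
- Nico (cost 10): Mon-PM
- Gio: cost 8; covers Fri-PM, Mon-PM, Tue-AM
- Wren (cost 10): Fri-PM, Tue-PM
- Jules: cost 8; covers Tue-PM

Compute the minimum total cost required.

Choose Maya and Gio: together they cover Fri-PM, Tue-PM, Mon-PM, Tue-AM — every shift.
Total cost: 5 + 8 = 13.
No cover costs less than 13.

13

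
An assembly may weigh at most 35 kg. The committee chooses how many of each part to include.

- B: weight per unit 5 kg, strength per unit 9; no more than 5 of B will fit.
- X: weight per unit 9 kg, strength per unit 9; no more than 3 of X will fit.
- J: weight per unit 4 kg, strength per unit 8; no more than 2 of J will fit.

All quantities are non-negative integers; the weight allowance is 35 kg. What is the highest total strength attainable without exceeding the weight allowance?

Take 5×B and 2×J: weight 33 ≤ 35, strength 5·9 + 2·8 = 61.
J has the best ratio (8/4) and is taken to its limit of 2; remaining capacity is filled optimally with the others.

61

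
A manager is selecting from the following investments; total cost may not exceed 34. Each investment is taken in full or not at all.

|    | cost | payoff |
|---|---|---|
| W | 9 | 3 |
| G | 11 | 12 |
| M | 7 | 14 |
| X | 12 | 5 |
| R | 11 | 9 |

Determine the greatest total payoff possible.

This is an integer program with binary decision variables.
Allowing fractional choices, the relaxed optimum would be about 37.1, but investments are indivisible.
W + G + M: cost 9 + 11 + 7 = 27 ≤ 34, payoff 3 + 12 + 14 = 29.
G + M + R: cost 11 + 7 + 11 = 29 ≤ 34, payoff 12 + 14 + 9 = 35.
G + M + X: cost 11 + 7 + 12 = 30 ≤ 34, payoff 12 + 14 + 5 = 31.
Best is G, M, and R with total payoff 35.

35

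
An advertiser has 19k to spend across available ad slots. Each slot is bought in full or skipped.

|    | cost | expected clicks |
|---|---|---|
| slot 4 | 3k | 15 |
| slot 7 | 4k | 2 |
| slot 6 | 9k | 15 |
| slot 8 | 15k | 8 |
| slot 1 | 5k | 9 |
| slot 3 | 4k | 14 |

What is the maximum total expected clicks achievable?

44

Allowing fractional choices, the relaxed optimum would be about 49.7, but ad slots are indivisible.
slot 4 + slot 7 + slot 1 + slot 3: cost 3 + 4 + 5 + 4 = 16 ≤ 19, expected clicks 15 + 2 + 9 + 14 = 40.
slot 4 + slot 6 + slot 1: cost 3 + 9 + 5 = 17 ≤ 19, expected clicks 15 + 15 + 9 = 39.
slot 4 + slot 6 + slot 3: cost 3 + 9 + 4 = 16 ≤ 19, expected clicks 15 + 15 + 14 = 44.
Best is slot 4, slot 6, and slot 3 with total expected clicks 44.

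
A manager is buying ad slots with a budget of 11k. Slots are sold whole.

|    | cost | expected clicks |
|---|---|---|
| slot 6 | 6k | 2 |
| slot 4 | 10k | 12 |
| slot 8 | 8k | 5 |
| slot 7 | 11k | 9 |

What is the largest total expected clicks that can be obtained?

12

Take slot 4: cost 10 ≤ 11, expected clicks 12.
No other feasible combination does better.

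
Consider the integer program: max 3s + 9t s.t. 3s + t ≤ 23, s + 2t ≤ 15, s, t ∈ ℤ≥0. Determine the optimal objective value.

The continuous relaxation peaks at (0, 7.5) with value 67.50; rounding to a feasible lattice point costs some objective.
(s,t)=(1,7): 3·1+1·7=10≤23, 1·1+2·7=15≤15, objective 66.
(s,t)=(0,7): 3·0+1·7=7≤23, 1·0+2·7=14≤15, objective 63.
(s,t)=(2,6): 3·2+1·6=12≤23, 1·2+2·6=14≤15, objective 60.
The best lattice point is (1,7), giving 66.

66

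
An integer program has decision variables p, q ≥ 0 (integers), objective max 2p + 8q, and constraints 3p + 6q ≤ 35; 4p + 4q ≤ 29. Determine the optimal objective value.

42

(p,q)=(1,5): 3·1+6·5=33≤35, 4·1+4·5=24≤29, objective 42.
(p,q)=(0,5): 3·0+6·5=30≤35, 4·0+4·5=20≤29, objective 40.
(p,q)=(2,4): 3·2+6·4=30≤35, 4·2+4·4=24≤29, objective 36.
Maximum is 42 at (p,q)=(1,5).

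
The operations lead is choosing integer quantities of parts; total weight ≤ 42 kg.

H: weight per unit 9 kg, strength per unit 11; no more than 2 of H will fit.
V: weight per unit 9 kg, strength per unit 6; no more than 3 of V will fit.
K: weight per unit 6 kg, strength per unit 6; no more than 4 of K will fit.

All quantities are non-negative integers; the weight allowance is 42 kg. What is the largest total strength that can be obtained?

46

2×H and 4×K: weight 42 ≤ 42, strength 2·11 + 4·6 = 46.
1×H, 1×V, and 4×K: weight 42 ≤ 42, strength 1·11 + 1·6 + 4·6 = 41.
Best is 46.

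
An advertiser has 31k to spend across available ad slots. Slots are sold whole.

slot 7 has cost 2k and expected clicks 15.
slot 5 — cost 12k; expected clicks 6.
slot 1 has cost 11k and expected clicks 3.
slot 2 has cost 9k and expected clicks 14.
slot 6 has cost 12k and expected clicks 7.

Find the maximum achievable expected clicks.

slot 7 + slot 2 + slot 6: cost 2 + 9 + 12 = 23 ≤ 31, expected clicks 15 + 14 + 7 = 36.
slot 7 + slot 5 + slot 2: cost 2 + 12 + 9 = 23 ≤ 31, expected clicks 15 + 6 + 14 = 35.
Best is slot 7, slot 2, and slot 6 with total expected clicks 36.

36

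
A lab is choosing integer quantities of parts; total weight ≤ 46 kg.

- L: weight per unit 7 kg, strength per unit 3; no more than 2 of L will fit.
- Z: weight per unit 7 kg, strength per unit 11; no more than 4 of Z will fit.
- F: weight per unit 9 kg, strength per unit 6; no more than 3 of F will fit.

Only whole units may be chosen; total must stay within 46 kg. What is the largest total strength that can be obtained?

56

Z has the best ratio (11/7); taking only Z gives at most 4×11 = 44 (stopped by the supply cap of 4).
Mixing does better — 4×Z and 2×F: weight 46 ≤ 46, strength 4·11 + 2·6 = 56.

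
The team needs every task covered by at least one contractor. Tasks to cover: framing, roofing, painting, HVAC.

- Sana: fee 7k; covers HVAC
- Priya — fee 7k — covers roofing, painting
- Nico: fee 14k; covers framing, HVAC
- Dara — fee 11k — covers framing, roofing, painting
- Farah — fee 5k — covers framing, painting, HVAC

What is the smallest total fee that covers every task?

12

This is an integer covering problem.
Choose Priya and Farah: together they cover framing, roofing, painting, HVAC — every task.
Total fee: 7 + 5 = 12.
No cover costs less than 12.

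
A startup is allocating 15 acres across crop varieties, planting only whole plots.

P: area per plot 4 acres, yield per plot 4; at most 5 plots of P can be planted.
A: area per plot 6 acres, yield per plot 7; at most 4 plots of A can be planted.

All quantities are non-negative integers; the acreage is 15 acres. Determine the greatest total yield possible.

2×A: area 12 ≤ 15, yield 2·7 = 14.
2×P and 1×A: area 14 ≤ 15, yield 2·4 + 1·7 = 15.
Best is 15.

15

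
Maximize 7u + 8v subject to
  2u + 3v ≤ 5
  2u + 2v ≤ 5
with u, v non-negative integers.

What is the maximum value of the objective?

15

(u,v)=(1,1): 2·1+3·1=5≤5, 2·1+2·1=4≤5, objective 15.
(u,v)=(2,0): 2·2+3·0=4≤5, 2·2+2·0=4≤5, objective 14.
(u,v)=(0,1): 2·0+3·1=3≤5, 2·0+2·1=2≤5, objective 8.
Maximum is 15 at (u,v)=(1,1).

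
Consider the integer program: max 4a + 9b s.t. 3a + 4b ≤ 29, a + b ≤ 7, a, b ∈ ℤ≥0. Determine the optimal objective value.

(a,b)=(0,7) is feasible, giving 63.
(a,b)=(1,6) is feasible, giving 58.
(a,b)=(0,6) is feasible, giving 54.
The best lattice point is (0,7), giving 63.

63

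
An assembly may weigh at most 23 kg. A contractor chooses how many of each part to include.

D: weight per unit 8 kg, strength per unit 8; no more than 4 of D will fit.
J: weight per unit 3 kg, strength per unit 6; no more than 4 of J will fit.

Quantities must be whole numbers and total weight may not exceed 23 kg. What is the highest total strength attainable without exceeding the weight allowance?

32

This is a bounded integer knapsack.
J has the best ratio (6/3); taking only J gives at most 4×6 = 24 (stopped by the supply cap of 4).
Mixing does better — 1×D and 4×J: weight 20 ≤ 23, strength 1·8 + 4·6 = 32.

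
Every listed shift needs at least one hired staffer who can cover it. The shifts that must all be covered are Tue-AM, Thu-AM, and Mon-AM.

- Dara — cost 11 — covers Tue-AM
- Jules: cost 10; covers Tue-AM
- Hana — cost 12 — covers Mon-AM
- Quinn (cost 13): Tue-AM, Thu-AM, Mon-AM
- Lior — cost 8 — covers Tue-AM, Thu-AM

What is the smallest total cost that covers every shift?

13

The greedy cost-per-new-shift heuristic would pick Lior and Hana for 20, but a cheaper cover exists.
Quinn alone covers Tue-AM, Thu-AM, Mon-AM — every shift.
Total cost: 13.
No cover costs less than 13.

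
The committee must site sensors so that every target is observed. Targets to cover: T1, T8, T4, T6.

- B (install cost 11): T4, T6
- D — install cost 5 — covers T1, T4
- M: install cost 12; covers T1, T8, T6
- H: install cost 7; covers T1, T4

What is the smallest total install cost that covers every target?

17

Choose D and M: together they cover T1, T8, T4, T6 — every target.
Total install cost: 5 + 12 = 17.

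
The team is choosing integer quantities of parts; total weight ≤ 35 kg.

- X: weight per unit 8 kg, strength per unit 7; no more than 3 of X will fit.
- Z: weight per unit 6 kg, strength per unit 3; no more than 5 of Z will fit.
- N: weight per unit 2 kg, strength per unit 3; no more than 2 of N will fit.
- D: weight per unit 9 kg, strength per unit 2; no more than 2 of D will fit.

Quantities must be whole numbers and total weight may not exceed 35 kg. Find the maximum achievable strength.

30

N has the best ratio (3/2); taking only N gives at most 2×3 = 6 (stopped by the supply cap of 2).
Mixing does better — 3×X, 1×Z, and 2×N: weight 34 ≤ 35, strength 3·7 + 1·3 + 2·3 = 30.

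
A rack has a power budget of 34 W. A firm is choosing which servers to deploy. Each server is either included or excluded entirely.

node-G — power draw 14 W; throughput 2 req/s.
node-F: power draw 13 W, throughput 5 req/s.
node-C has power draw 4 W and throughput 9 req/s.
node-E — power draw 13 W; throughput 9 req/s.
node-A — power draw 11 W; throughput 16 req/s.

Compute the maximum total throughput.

node-F + node-C + node-A: power draw 13 + 4 + 11 = 28 ≤ 34, throughput 5 + 9 + 16 = 30.
node-C + node-E + node-A: power draw 4 + 13 + 11 = 28 ≤ 34, throughput 9 + 9 + 16 = 34.
node-G + node-C + node-A: power draw 14 + 4 + 11 = 29 ≤ 34, throughput 2 + 9 + 16 = 27.
Best is node-C, node-E, and node-A with total throughput 34.

34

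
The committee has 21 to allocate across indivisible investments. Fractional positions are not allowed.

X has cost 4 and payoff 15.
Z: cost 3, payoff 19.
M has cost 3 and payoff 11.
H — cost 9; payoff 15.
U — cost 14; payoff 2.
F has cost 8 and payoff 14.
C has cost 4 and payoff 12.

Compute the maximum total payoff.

Take X, Z, H, and C: cost 4 + 3 + 9 + 4 = 20 ≤ 21, payoff 15 + 19 + 15 + 12 = 61.
No other feasible combination does better.

61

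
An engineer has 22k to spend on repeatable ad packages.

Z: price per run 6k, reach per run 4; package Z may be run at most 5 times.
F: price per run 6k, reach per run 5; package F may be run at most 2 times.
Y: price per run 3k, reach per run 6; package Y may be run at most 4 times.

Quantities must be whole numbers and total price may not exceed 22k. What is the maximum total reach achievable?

Y has the best ratio (6/3); taking only Y gives at most 4×6 = 24 (stopped by the supply cap of 4).
Mixing does better — 1×F and 4×Y: price 18 ≤ 22, reach 1·5 + 4·6 = 29.

29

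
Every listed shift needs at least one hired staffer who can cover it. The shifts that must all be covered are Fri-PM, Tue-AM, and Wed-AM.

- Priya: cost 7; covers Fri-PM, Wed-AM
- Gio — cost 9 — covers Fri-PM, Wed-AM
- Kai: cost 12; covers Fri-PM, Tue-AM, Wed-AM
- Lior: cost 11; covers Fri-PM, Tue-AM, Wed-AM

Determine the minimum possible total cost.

11

This is a weighted set-cover instance.
The greedy cost-per-new-shift heuristic would pick Priya and Lior for 18, but a cheaper cover exists.
Lior alone covers Fri-PM, Tue-AM, Wed-AM — every shift.
Total cost: 11.
No cover costs less than 11.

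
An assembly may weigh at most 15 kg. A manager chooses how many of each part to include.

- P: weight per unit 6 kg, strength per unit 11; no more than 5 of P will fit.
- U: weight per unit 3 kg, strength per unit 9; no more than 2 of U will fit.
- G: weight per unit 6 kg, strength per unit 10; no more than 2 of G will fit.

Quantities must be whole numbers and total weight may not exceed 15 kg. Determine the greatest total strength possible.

Take 2×P and 1×U: weight 15 ≤ 15, strength 2·11 + 1·9 = 31.
No other integer combination yields more.

31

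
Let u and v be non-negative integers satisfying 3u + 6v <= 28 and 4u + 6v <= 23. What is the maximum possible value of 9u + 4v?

45

(u,v)=(5,0): 3·5+6·0=15≤28, 4·5+6·0=20≤23, objective 45.
(u,v)=(4,1): 3·4+6·1=18≤28, 4·4+6·1=22≤23, objective 40.
(u,v)=(4,0): 3·4+6·0=12≤28, 4·4+6·0=16≤23, objective 36.
The best lattice point is (5,0), giving 45.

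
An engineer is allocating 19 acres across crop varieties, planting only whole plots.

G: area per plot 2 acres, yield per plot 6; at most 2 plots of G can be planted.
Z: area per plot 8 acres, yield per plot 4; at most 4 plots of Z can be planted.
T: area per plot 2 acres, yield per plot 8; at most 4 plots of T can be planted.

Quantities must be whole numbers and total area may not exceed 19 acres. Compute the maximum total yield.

44

This is a bounded integer knapsack.
T has the best ratio (8/2); taking only T gives at most 4×8 = 32 (stopped by the supply cap of 4).
Mixing does better — 2×G and 4×T: area 12 ≤ 19, yield 2·6 + 4·8 = 44.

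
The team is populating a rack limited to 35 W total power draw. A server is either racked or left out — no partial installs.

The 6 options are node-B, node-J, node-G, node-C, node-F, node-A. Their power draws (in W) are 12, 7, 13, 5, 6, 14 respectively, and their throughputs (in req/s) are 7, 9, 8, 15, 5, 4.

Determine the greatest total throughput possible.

Allowing fractional choices, the relaxed optimum would be about 39.3, but servers are indivisible.
node-J + node-C + node-F + node-A: power draw 7 + 5 + 6 + 14 = 32 ≤ 35, throughput 9 + 15 + 5 + 4 = 33.
node-B + node-J + node-C + node-F: power draw 12 + 7 + 5 + 6 = 30 ≤ 35, throughput 7 + 9 + 15 + 5 = 36.
node-J + node-G + node-C + node-F: power draw 7 + 13 + 5 + 6 = 31 ≤ 35, throughput 9 + 8 + 15 + 5 = 37.
Best is node-J, node-G, node-C, and node-F with total throughput 37.

37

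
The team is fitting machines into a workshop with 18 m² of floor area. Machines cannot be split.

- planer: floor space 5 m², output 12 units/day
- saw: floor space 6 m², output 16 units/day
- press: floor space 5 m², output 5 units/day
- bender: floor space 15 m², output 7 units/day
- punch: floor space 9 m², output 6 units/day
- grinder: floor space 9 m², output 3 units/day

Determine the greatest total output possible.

planer + saw: floor space 5 + 6 = 11 ≤ 18, output 12 + 16 = 28.
saw + punch: floor space 6 + 9 = 15 ≤ 18, output 16 + 6 = 22.
planer + saw + press: floor space 5 + 6 + 5 = 16 ≤ 18, output 12 + 16 + 5 = 33.
Best is planer, saw, and press with total output 33.

33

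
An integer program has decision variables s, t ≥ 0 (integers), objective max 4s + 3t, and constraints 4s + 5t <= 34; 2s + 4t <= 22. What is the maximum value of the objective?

32

The continuous relaxation peaks at (8.5, 0) with value 34.00; rounding to a feasible lattice point costs some objective.
(s,t)=(8,0): 4·8+5·0=32≤34, 2·8+4·0=16≤22, objective 32.
(s,t)=(7,1): 4·7+5·1=33≤34, 2·7+4·1=18≤22, objective 31.
(s,t)=(7,0): 4·7+5·0=28≤34, 2·7+4·0=14≤22, objective 28.
Maximum is 32 at (s,t)=(8,0).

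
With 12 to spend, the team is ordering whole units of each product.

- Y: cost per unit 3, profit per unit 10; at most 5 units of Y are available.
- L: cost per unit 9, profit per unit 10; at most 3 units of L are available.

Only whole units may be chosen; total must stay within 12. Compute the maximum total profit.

40

Take 4×Y: cost 12 ≤ 12, profit 4·10 = 40.
No other integer combination yields more.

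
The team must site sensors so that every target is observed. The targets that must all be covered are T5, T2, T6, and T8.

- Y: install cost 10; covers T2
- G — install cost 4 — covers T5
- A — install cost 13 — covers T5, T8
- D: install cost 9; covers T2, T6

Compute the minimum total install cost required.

22

The greedy cost-per-new-target heuristic would pick G, D, and A for 26, but a cheaper cover exists.
Choose A and D: together they cover T5, T2, T6, T8 — every target.
Total install cost: 13 + 9 = 22.
No cover costs less than 22.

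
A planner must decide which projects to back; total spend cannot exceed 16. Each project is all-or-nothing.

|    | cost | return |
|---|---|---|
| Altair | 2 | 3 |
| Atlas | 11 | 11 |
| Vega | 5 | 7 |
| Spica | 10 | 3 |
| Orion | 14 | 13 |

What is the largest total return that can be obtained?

This is an integer program with binary decision variables.
Allowing fractional choices, the relaxed optimum would be about 19.0, but projects are indivisible.
Altair + Orion: cost 2 + 14 = 16 ≤ 16, return 3 + 13 = 16.
Atlas + Vega: cost 11 + 5 = 16 ≤ 16, return 11 + 7 = 18.
Best is Atlas and Vega with total return 18.

18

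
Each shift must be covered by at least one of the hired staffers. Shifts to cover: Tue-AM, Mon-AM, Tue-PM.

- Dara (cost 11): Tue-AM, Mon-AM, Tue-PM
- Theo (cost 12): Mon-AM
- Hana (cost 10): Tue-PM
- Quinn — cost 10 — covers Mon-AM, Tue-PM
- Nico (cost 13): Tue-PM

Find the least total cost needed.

Dara alone covers Tue-AM, Mon-AM, Tue-PM — every shift.
Total cost: 11.
No cover costs less than 11.

11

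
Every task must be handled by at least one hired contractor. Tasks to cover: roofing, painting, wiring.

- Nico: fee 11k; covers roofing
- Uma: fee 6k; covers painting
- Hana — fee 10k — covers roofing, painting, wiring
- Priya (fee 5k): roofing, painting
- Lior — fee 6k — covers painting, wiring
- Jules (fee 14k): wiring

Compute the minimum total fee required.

10

This is an integer covering problem.
The greedy cost-per-new-task heuristic would pick Priya and Lior for 11, but a cheaper cover exists.
Hana alone covers roofing, painting, wiring — every task.
Total fee: 10.
No cover costs less than 10.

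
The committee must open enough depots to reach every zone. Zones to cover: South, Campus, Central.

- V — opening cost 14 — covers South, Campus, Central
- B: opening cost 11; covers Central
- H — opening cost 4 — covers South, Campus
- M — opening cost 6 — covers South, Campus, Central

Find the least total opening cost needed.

6

The greedy cost-per-new-zone heuristic would pick H and M for 10, but a cheaper cover exists.
M alone covers South, Campus, Central — every zone.
Total opening cost: 6.
No cover costs less than 6.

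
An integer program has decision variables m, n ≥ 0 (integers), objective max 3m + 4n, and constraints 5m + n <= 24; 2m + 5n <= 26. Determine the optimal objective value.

25

(m,n)=(3,4) is feasible, giving 25.
(m,n)=(4,3) is feasible, giving 24.
Maximum is 25 at (m,n)=(3,4).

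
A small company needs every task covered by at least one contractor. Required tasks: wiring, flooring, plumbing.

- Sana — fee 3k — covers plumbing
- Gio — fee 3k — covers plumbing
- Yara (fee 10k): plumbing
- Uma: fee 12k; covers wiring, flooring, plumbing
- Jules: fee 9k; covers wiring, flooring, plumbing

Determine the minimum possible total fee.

9

The greedy cost-per-new-task heuristic would pick Sana and Jules for 12, but a cheaper cover exists.
Jules alone covers wiring, flooring, plumbing — every task.
Total fee: 9.
No cover costs less than 9.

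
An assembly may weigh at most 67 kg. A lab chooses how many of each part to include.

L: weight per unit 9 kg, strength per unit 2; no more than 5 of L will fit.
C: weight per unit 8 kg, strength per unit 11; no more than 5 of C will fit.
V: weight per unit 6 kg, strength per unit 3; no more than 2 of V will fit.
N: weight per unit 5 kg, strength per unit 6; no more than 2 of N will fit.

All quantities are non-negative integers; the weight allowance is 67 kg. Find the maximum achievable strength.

C has the best ratio (11/8); taking only C gives at most 5×11 = 55 (stopped by the supply cap of 5).
Mixing does better — 5×C, 2×V, and 2×N: weight 62 ≤ 67, strength 5·11 + 2·3 + 2·6 = 73.

73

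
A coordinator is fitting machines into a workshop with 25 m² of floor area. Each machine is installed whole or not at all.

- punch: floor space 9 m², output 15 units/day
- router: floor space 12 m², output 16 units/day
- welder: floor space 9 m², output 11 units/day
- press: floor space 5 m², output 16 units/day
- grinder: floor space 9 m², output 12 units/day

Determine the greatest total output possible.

43

Treat it as a binary knapsack problem.
punch + welder + press: floor space 9 + 9 + 5 = 23 ≤ 25, output 15 + 11 + 16 = 42.
punch + press + grinder: floor space 9 + 5 + 9 = 23 ≤ 25, output 15 + 16 + 12 = 43.
Best is punch, press, and grinder with total output 43.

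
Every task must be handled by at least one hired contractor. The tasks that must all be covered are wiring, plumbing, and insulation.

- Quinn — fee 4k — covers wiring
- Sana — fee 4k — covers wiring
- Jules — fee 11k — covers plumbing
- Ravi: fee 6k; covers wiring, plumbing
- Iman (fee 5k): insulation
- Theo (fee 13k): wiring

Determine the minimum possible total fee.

This is a weighted set-cover instance.
Choose Ravi and Iman: together they cover wiring, plumbing, insulation — every task.
Total fee: 6 + 5 = 11.
No cover costs less than 11.

11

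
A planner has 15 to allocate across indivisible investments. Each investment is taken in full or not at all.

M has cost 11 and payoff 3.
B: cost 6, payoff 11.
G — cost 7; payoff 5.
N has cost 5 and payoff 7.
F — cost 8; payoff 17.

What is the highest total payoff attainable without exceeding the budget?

B + F: cost 6 + 8 = 14 ≤ 15, payoff 11 + 17 = 28.
N + F: cost 5 + 8 = 13 ≤ 15, payoff 7 + 17 = 24.
Best is B and F with total payoff 28.

28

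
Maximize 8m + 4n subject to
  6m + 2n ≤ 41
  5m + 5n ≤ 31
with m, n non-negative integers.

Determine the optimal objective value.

48

Relaxing integrality, the LP optimum is 49.60 at (m,n) = (6.2, 0), which is not an integer point.
(m,n)=(6,0): 6·6+2·0=36≤41, 5·6+5·0=30≤31, objective 48.
(m,n)=(5,1): 6·5+2·1=32≤41, 5·5+5·1=30≤31, objective 44.
No feasible integer point exceeds 48.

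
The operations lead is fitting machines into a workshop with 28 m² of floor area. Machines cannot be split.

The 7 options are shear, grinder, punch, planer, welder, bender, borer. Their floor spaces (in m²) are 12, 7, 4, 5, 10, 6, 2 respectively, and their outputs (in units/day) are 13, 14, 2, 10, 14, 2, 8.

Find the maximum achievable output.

Allowing fractional choices, the relaxed optimum would be about 50.3, but machines are indivisible.
shear + grinder + planer + borer: floor space 12 + 7 + 5 + 2 = 26 ≤ 28, output 13 + 14 + 10 + 8 = 45.
grinder + planer + welder + borer: floor space 7 + 5 + 10 + 2 = 24 ≤ 28, output 14 + 10 + 14 + 8 = 46.
grinder + punch + planer + welder + borer: floor space 7 + 4 + 5 + 10 + 2 = 28 ≤ 28, output 14 + 2 + 10 + 14 + 8 = 48.
Best is grinder, punch, planer, welder, and borer with total output 48.

48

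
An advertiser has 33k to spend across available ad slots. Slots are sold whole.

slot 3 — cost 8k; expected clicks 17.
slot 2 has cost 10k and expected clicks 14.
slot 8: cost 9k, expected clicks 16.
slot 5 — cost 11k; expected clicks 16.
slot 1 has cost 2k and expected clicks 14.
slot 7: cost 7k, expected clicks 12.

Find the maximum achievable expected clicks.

slot 3 + slot 2 + slot 8 + slot 1: cost 8 + 10 + 9 + 2 = 29 ≤ 33, expected clicks 17 + 14 + 16 + 14 = 61.
slot 3 + slot 8 + slot 5 + slot 1: cost 8 + 9 + 11 + 2 = 30 ≤ 33, expected clicks 17 + 16 + 16 + 14 = 63.
Best is slot 3, slot 8, slot 5, and slot 1 with total expected clicks 63.

63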